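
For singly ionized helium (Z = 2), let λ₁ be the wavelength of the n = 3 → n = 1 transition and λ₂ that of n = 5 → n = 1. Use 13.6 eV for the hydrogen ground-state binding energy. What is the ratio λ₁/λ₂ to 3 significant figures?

1.08

λ ∝ 1/ΔE ∝ 1/(1/n_f² − 1/n_i²), and the Z² and hc factors cancel in the ratio.
λ₁/λ₂ = (1/1² − 1/5²)/(1/1² − 1/3²) = 0.9600/0.8889 = 1.08.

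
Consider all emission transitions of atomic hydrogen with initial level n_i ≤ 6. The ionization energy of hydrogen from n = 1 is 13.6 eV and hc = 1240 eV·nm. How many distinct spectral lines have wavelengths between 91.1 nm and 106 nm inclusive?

Enumerate all n_i → n_f pairs with 1 ≤ n_f < n_i ≤ 6 and compute λ = 1240 / [13.6·1·(1/n_f² − 1/n_i²)].
Lines falling in [91.1, 106] nm: 6→1 (93.78 nm), 5→1 (94.98 nm), 4→1 (97.25 nm), 3→1 (102.6 nm).

4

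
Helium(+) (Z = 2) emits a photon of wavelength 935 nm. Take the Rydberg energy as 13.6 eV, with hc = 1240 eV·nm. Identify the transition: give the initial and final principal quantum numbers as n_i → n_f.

n_i = 8, n_f = 5

The photon energy is ΔE = hc/λ = 1240 / 935 = 1.326 eV.
With Z = 2, ΔE = 54.40 × (1/n_f² − 1/n_i²), so 1/n_f² − 1/n_i² = 0.02438.
Trying n_f = 5 gives 1/n_i² = 0.01562, i.e. n_i ≈ 8; this pair matches.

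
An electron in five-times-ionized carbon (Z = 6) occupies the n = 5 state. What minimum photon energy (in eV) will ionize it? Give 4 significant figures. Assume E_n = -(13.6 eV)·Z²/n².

19.58 eV

E_n = −13.6 Z²/n² = −489.6/n² eV for Z = 6.
E_5 = −489.6/25 = −19.58 eV, so ionization (to E = 0) requires 19.58 eV.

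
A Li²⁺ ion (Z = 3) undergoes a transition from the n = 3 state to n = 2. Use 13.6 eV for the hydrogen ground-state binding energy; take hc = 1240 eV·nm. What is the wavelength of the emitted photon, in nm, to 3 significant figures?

For Z = 3 the level energies scale as Z², so the effective Rydberg energy is 13.6 × 9 = 122.4 eV.
ΔE = 122.4 × (1/2² − 1/3²) = 122.4 × 0.1389 = 17.00 eV.
λ = hc/ΔE = 1240 / 17.00 = 72.9 nm.

72.9 nm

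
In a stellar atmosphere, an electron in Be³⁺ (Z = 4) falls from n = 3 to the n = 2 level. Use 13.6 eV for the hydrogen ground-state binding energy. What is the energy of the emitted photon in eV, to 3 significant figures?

30.2 eV

The Bohr energies scale as Z², so for Z = 4: E_n = −217.6/n² eV.
E_3 = −217.6/9 = −24.18 eV and E_2 = −217.6/4 = −54.40 eV.
The photon energy is |E_3 − E_2| = 30.2 eV.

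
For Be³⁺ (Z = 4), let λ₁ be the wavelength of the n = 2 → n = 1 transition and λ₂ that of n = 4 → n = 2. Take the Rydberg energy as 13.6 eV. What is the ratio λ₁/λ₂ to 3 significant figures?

λ ∝ 1/ΔE ∝ 1/(1/n_f² − 1/n_i²), and the Z² and hc factors cancel in the ratio.
λ₁/λ₂ = (1/2² − 1/4²)/(1/1² − 1/2²) = 0.1875/0.7500 = 0.250.

0.250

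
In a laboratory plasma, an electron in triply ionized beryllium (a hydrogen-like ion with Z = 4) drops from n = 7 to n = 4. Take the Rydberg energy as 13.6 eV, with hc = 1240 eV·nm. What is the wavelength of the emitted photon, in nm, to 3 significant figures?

135 nm

For Z = 4 the level energies scale as Z², so the effective Rydberg energy is 13.6 × 16 = 217.6 eV.
ΔE = 217.6 × (1/4² − 1/7²) = 217.6 × 0.04209 = 9.159 eV.
λ = hc/ΔE = 1240 / 9.159 = 135 nm.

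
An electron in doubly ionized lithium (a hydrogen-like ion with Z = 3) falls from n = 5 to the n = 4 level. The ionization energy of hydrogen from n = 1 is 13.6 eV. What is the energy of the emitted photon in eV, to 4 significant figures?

2.754 eV

The Bohr energies scale as Z², so for Z = 3: E_n = −122.4/n² eV.
E_5 = −122.4/25 = −4.896 eV and E_4 = −122.4/16 = −7.650 eV.
The photon energy is |E_5 − E_4| = 2.754 eV.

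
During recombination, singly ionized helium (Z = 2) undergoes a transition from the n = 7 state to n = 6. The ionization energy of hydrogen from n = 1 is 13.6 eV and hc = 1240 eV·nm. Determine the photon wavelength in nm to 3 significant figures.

For Z = 2 the level energies scale as Z², so the effective Rydberg energy is 13.6 × 4 = 54.40 eV.
ΔE = 54.40 × (1/6² − 1/7²) = 54.40 × 0.007370 = 0.4009 eV.
λ = hc/ΔE = 1240 / 0.4009 = 3090 nm.

3090 nm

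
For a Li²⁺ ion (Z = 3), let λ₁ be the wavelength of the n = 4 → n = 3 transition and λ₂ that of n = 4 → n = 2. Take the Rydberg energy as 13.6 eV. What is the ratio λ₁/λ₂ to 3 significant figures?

3.86

λ ∝ 1/ΔE ∝ 1/(1/n_f² − 1/n_i²), and the Z² and hc factors cancel in the ratio.
λ₁/λ₂ = (1/2² − 1/4²)/(1/3² − 1/4²) = 0.1875/0.04861 = 3.86.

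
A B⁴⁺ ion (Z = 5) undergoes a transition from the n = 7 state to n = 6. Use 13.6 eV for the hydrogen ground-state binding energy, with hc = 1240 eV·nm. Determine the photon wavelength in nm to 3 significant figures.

For Z = 5 the level energies scale as Z², so the effective Rydberg energy is 13.6 × 25 = 340.0 eV.
ΔE = 340.0 × (1/6² − 1/7²) = 340.0 × 0.007370 = 2.506 eV.
λ = hc/ΔE = 1240 / 2.506 = 495 nm.

495 nm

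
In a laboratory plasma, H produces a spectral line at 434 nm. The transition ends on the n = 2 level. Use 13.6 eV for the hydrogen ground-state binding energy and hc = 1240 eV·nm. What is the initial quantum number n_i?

n_i = 5

The photon energy is ΔE = hc/λ = 1240 / 434 = 2.857 eV.
With Z = 1, ΔE = 13.60 × (1/n_f² − 1/n_i²), so 1/n_f² − 1/n_i² = 0.2101.
With n_f = 2: 1/n_i² = 1/4 − 0.2101 = 0.03992, so n_i ≈ 5.01.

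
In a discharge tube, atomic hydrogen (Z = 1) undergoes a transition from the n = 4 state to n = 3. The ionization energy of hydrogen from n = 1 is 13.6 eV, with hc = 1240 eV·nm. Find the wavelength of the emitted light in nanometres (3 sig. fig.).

ΔE = 13.60 × (1/3² − 1/4²) = 13.60 × 0.04861 = 0.6611 eV.
λ = hc/ΔE = 1240 / 0.6611 = 1880 nm.
This line belongs to the Paschen series.

1880 nm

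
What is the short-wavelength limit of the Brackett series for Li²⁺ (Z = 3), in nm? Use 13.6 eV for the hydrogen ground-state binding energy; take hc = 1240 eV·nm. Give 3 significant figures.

162 nm

The Brackett series has lower level n_f = 4; the series limit corresponds to n_i → ∞.
ΔE_max = 13.6 × 9 / 4² = 7.650 eV.
λ_min = 1240 / 7.650 = 162 nm.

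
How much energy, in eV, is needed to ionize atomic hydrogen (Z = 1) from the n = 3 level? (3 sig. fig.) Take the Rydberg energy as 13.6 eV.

E_3 = −13.60/9 = −1.51 eV, so ionization (to E = 0) requires 1.51 eV.

1.51 eV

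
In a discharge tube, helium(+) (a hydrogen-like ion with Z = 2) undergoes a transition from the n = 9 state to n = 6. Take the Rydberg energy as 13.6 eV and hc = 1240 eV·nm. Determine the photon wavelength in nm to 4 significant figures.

For Z = 2 the level energies scale as Z², so the effective Rydberg energy is 13.6 × 4 = 54.40 eV.
ΔE = 54.40 × (1/6² − 1/9²) = 54.40 × 0.01543 = 0.8395 eV.
λ = hc/ΔE = 1240 / 0.8395 = 1477 nm.

1477 nm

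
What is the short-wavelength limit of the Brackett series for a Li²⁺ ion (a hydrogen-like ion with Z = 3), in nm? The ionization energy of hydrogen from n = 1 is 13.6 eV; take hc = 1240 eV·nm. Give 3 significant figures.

162 nm

The Brackett series has lower level n_f = 4; the series limit corresponds to n_i → ∞.
ΔE_max = 13.6 × 9 / 4² = 7.650 eV.
λ_min = 1240 / 7.650 = 162 nm.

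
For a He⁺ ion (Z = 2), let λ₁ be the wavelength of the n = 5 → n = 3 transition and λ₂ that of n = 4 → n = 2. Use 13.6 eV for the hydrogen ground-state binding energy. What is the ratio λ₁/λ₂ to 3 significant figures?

2.64

λ ∝ 1/ΔE ∝ 1/(1/n_f² − 1/n_i²), and the Z² and hc factors cancel in the ratio.
λ₁/λ₂ = (1/2² − 1/4²)/(1/3² − 1/5²) = 0.1875/0.07111 = 2.64.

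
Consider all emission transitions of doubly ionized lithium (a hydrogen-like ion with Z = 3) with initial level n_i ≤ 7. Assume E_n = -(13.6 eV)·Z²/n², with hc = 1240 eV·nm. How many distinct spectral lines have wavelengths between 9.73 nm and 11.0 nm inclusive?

Enumerate all n_i → n_f pairs with 1 ≤ n_f < n_i ≤ 7 and compute λ = 1240 / [13.6·9·(1/n_f² − 1/n_i²)].
Lines falling in [9.73, 11.0] nm: 7→1 (10.34 nm), 6→1 (10.42 nm), 5→1 (10.55 nm), 4→1 (10.81 nm).

4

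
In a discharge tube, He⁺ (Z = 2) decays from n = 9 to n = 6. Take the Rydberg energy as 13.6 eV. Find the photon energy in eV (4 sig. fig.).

The Bohr energies scale as Z², so for Z = 2: E_n = −54.40/n² eV.
E_9 = −54.40/81 = −0.6716 eV and E_6 = −54.40/36 = −1.511 eV.
The photon energy is |E_9 − E_6| = 0.8395 eV.

0.8395 eV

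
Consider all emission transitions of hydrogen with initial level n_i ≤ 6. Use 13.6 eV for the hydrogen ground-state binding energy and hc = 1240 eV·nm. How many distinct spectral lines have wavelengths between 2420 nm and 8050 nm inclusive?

3

Enumerate all n_i → n_f pairs with 1 ≤ n_f < n_i ≤ 6 and compute λ = 1240 / [13.6·1·(1/n_f² − 1/n_i²)].
Lines falling in [2420, 8050] nm: 6→4 (2626 nm), 5→4 (4052 nm), 6→5 (7460 nm).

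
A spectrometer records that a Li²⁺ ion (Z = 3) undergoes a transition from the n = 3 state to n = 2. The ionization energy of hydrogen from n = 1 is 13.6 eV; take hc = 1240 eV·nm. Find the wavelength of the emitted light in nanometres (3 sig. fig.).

72.9 nm

For Z = 3 the level energies scale as Z², so the effective Rydberg energy is 13.6 × 9 = 122.4 eV.
ΔE = 122.4 × (1/2² − 1/3²) = 122.4 × 0.1389 = 17.00 eV.
λ = hc/ΔE = 1240 / 17.00 = 72.9 nm.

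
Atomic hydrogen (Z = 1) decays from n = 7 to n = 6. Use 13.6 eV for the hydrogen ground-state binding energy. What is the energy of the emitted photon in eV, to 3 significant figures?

0.100 eV

E_7 = −13.60/49 = −0.2776 eV and E_6 = −13.60/36 = −0.3778 eV.
The photon energy is |E_7 − E_6| = 0.100 eV.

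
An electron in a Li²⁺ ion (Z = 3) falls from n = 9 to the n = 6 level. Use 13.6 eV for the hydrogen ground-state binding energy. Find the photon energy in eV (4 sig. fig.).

The Bohr energies scale as Z², so for Z = 3: E_n = −122.4/n² eV.
E_9 = −122.4/81 = −1.511 eV and E_6 = −122.4/36 = −3.400 eV.
The photon energy is |E_9 − E_6| = 1.889 eV.

1.889 eV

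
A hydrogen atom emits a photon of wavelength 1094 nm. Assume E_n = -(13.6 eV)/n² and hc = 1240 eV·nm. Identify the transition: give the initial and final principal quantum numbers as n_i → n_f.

n_i = 6, n_f = 3

The photon energy is ΔE = hc/λ = 1240 / 1094 = 1.133 eV.
With Z = 1, ΔE = 13.60 × (1/n_f² − 1/n_i²), so 1/n_f² − 1/n_i² = 0.08334.
Trying n_f = 3 gives 1/n_i² = 0.02777, i.e. n_i ≈ 6; this pair matches.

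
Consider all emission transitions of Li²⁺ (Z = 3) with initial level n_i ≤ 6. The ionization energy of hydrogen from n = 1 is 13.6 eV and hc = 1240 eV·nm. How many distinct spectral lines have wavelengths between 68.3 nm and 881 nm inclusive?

7

Enumerate all n_i → n_f pairs with 1 ≤ n_f < n_i ≤ 6 and compute λ = 1240 / [13.6·9·(1/n_f² − 1/n_i²)].
Lines falling in [68.3, 881] nm: 3→2 (72.94 nm), 6→3 (121.6 nm), 5→3 (142.5 nm), 4→3 (208.4 nm), 6→4 (291.8 nm), 5→4 (450.3 nm), 6→5 (828.9 nm).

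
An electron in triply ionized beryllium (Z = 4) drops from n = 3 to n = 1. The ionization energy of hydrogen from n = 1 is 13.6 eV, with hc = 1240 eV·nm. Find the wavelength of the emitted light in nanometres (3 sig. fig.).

6.41 nm

For Z = 4 the level energies scale as Z², so the effective Rydberg energy is 13.6 × 16 = 217.6 eV.
ΔE = 217.6 × (1/1² − 1/3²) = 217.6 × 0.8889 = 193.4 eV.
λ = hc/ΔE = 1240 / 193.4 = 6.41 nm.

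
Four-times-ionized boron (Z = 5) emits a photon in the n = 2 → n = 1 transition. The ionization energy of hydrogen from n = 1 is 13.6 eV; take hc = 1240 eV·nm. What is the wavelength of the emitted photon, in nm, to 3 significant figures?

For Z = 5 the level energies scale as Z², so the effective Rydberg energy is 13.6 × 25 = 340.0 eV.
ΔE = 340.0 × (1/1² − 1/2²) = 340.0 × 0.7500 = 255.0 eV.
λ = hc/ΔE = 1240 / 255.0 = 4.86 nm.

4.86 nm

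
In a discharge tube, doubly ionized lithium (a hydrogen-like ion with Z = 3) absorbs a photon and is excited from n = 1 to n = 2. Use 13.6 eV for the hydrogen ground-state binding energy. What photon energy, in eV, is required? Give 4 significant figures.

91.80 eV

The Bohr energies scale as Z², so for Z = 3: E_n = −122.4/n² eV.
E_2 = −122.4/4 = −30.60 eV and E_1 = −122.4/1 = −122.4 eV.
The photon energy is |E_2 − E_1| = 91.80 eV.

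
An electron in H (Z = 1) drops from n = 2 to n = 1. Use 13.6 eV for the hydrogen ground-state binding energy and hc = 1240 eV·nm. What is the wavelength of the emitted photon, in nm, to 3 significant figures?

ΔE = 13.60 × (1/1² − 1/2²) = 13.60 × 0.7500 = 10.20 eV.
λ = hc/ΔE = 1240 / 10.20 = 122 nm.
This line belongs to the Lyman series.

122 nm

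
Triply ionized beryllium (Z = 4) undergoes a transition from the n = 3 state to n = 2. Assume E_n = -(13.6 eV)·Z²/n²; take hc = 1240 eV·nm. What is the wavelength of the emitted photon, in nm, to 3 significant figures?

For Z = 4 the level energies scale as Z², so the effective Rydberg energy is 13.6 × 16 = 217.6 eV.
ΔE = 217.6 × (1/2² − 1/3²) = 217.6 × 0.1389 = 30.22 eV.
λ = hc/ΔE = 1240 / 30.22 = 41.0 nm.

41.0 nm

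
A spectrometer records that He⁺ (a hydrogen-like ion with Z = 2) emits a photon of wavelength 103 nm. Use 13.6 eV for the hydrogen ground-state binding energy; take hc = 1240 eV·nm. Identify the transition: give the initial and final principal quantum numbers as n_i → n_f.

n_i = 6, n_f = 2

The photon energy is ΔE = hc/λ = 1240 / 103 = 12.04 eV.
With Z = 2, ΔE = 54.40 × (1/n_f² − 1/n_i²), so 1/n_f² − 1/n_i² = 0.2213.
Trying n_f = 2 gives 1/n_i² = 0.02870, i.e. n_i ≈ 6; this pair matches.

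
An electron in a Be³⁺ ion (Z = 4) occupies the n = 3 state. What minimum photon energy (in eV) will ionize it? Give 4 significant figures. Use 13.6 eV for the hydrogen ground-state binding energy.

24.18 eV

E_n = −13.6 Z²/n² = −217.6/n² eV for Z = 4.
E_3 = −217.6/9 = −24.18 eV, so ionization (to E = 0) requires 24.18 eV.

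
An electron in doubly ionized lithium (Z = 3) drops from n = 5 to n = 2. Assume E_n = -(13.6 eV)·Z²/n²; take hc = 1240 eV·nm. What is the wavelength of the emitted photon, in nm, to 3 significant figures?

For Z = 3 the level energies scale as Z², so the effective Rydberg energy is 13.6 × 9 = 122.4 eV.
ΔE = 122.4 × (1/2² − 1/5²) = 122.4 × 0.2100 = 25.70 eV.
λ = hc/ΔE = 1240 / 25.70 = 48.2 nm.

48.2 nm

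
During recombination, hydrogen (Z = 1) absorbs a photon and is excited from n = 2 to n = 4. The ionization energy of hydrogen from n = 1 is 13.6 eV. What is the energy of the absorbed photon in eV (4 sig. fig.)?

2.550 eV

E_4 = −13.60/16 = −0.8500 eV and E_2 = −13.60/4 = −3.400 eV.
The photon energy is |E_4 − E_2| = 2.550 eV.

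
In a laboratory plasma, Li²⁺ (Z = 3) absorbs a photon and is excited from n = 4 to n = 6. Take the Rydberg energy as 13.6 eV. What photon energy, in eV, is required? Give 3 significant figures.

4.25 eV

The Bohr energies scale as Z², so for Z = 3: E_n = −122.4/n² eV.
E_6 = −122.4/36 = −3.400 eV and E_4 = −122.4/16 = −7.650 eV.
The photon energy is |E_6 − E_4| = 4.25 eV.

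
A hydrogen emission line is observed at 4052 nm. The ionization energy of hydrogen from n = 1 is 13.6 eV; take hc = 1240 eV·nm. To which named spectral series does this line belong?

Brackett

ΔE = 1240/4052 = 0.3060 eV.
This matches 13.6 × (1/4² − 1/5²), so n_f = 4: the Brackett series.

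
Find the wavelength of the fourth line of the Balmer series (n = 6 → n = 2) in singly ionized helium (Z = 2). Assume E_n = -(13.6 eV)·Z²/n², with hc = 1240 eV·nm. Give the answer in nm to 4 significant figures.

102.6 nm

The Balmer series terminates on n_f = 2; the fourth line has n_i = 2+4 = 6.
ΔE = 54.40 × (1/2² − 1/6²) = 12.09 eV.
λ = 1240 / 12.09 = 102.6 nm.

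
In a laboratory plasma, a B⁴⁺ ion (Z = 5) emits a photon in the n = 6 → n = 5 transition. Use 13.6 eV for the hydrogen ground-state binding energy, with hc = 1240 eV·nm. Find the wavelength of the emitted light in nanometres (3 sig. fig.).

298 nm

For Z = 5 the level energies scale as Z², so the effective Rydberg energy is 13.6 × 25 = 340.0 eV.
ΔE = 340.0 × (1/5² − 1/6²) = 340.0 × 0.01222 = 4.156 eV.
λ = hc/ΔE = 1240 / 4.156 = 298 nm.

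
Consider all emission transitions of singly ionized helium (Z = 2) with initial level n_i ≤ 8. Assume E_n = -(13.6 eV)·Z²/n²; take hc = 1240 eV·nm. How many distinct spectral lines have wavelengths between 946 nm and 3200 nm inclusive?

5

Enumerate all n_i → n_f pairs with 1 ≤ n_f < n_i ≤ 8 and compute λ = 1240 / [13.6·4·(1/n_f² − 1/n_i²)].
Lines falling in [946, 3200] nm: 5→4 (1013 nm), 7→5 (1163 nm), 6→5 (1865 nm), 8→6 (1876 nm), 7→6 (3093 nm).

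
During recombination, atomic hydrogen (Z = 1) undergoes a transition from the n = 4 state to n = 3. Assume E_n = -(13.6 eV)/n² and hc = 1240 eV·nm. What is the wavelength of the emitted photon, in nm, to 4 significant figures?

ΔE = 13.60 × (1/3² − 1/4²) = 13.60 × 0.04861 = 0.6611 eV.
λ = hc/ΔE = 1240 / 0.6611 = 1876 nm.

1876 nm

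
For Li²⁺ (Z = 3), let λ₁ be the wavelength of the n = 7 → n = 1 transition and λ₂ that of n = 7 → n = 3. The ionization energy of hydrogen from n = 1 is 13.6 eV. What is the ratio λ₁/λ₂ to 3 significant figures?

λ ∝ 1/ΔE ∝ 1/(1/n_f² − 1/n_i²), and the Z² and hc factors cancel in the ratio.
λ₁/λ₂ = (1/3² − 1/7²)/(1/1² − 1/7²) = 0.09070/0.9796 = 0.0926.

0.0926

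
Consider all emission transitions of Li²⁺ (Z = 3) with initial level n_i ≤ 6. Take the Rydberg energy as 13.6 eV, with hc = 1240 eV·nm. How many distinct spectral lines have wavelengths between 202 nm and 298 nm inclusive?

Enumerate all n_i → n_f pairs with 1 ≤ n_f < n_i ≤ 6 and compute λ = 1240 / [13.6·9·(1/n_f² − 1/n_i²)].
Lines falling in [202, 298] nm: 4→3 (208.4 nm), 6→4 (291.8 nm).

2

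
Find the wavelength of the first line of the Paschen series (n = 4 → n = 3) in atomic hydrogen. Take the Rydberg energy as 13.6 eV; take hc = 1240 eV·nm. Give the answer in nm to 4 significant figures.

The Paschen series terminates on n_f = 3; the first line has n_i = 3+1 = 4.
ΔE = 13.60 × (1/3² − 1/4²) = 0.6611 eV.
λ = 1240 / 0.6611 = 1876 nm.

1876 nm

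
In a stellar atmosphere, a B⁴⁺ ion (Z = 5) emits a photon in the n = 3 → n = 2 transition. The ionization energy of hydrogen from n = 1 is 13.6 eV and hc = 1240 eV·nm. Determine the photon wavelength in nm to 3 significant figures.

For Z = 5 the level energies scale as Z², so the effective Rydberg energy is 13.6 × 25 = 340.0 eV.
ΔE = 340.0 × (1/2² − 1/3²) = 340.0 × 0.1389 = 47.22 eV.
λ = hc/ΔE = 1240 / 47.22 = 26.3 nm.

26.3 nm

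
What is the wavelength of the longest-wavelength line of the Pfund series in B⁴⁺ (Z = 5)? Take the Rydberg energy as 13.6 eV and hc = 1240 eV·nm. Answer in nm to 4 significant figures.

The Pfund series terminates on n_f = 5; the first line has n_i = 5+1 = 6.
ΔE = 340.0 × (1/5² − 1/6²) = 4.156 eV.
λ = 1240 / 4.156 = 298.4 nm.

298.4 nm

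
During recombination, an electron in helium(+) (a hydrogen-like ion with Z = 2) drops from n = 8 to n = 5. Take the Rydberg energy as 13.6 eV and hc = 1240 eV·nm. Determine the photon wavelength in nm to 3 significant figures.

For Z = 2 the level energies scale as Z², so the effective Rydberg energy is 13.6 × 4 = 54.40 eV.
ΔE = 54.40 × (1/5² − 1/8²) = 54.40 × 0.02438 = 1.326 eV.
λ = hc/ΔE = 1240 / 1.326 = 935 nm.

935 nm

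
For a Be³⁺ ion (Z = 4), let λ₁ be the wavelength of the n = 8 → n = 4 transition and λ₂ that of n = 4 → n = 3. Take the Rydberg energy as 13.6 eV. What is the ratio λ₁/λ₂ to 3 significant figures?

1.04

λ ∝ 1/ΔE ∝ 1/(1/n_f² − 1/n_i²), and the Z² and hc factors cancel in the ratio.
λ₁/λ₂ = (1/3² − 1/4²)/(1/4² − 1/8²) = 0.04861/0.04688 = 1.04.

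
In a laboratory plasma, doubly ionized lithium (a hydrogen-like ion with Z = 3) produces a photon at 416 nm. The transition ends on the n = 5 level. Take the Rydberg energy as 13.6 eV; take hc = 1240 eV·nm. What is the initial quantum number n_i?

The photon energy is ΔE = hc/λ = 1240 / 416 = 2.981 eV.
With Z = 3, ΔE = 122.4 × (1/n_f² − 1/n_i²), so 1/n_f² − 1/n_i² = 0.02435.
With n_f = 5: 1/n_i² = 1/25 − 0.02435 = 0.01565, so n_i ≈ 7.99.

n_i = 8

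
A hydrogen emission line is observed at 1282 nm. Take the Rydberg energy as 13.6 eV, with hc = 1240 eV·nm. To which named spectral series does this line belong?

Paschen

ΔE = 1240/1282 = 0.9672 eV.
This matches 13.6 × (1/3² − 1/5²), so n_f = 3: the Paschen series.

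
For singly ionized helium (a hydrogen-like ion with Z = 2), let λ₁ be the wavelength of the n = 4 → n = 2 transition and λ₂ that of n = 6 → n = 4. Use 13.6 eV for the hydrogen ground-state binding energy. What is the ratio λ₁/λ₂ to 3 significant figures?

0.185

λ ∝ 1/ΔE ∝ 1/(1/n_f² − 1/n_i²), and the Z² and hc factors cancel in the ratio.
λ₁/λ₂ = (1/4² − 1/6²)/(1/2² − 1/4²) = 0.03472/0.1875 = 0.185.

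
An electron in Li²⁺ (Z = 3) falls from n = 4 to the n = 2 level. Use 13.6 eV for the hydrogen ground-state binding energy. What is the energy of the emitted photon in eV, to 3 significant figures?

The Bohr energies scale as Z², so for Z = 3: E_n = −122.4/n² eV.
E_4 = −122.4/16 = −7.650 eV and E_2 = −122.4/4 = −30.60 eV.
The photon energy is |E_4 − E_2| = 23.0 eV.

23.0 eV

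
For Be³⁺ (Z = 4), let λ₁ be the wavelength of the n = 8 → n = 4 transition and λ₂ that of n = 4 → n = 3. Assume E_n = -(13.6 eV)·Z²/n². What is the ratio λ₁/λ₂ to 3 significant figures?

λ ∝ 1/ΔE ∝ 1/(1/n_f² − 1/n_i²), and the Z² and hc factors cancel in the ratio.
λ₁/λ₂ = (1/3² − 1/4²)/(1/4² − 1/8²) = 0.04861/0.04688 = 1.04.

1.04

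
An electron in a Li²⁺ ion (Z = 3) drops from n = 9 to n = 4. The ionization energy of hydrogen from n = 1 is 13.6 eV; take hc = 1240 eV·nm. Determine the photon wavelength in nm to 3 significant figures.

202 nm

For Z = 3 the level energies scale as Z², so the effective Rydberg energy is 13.6 × 9 = 122.4 eV.
ΔE = 122.4 × (1/4² − 1/9²) = 122.4 × 0.05015 = 6.139 eV.
λ = hc/ΔE = 1240 / 6.139 = 202 nm.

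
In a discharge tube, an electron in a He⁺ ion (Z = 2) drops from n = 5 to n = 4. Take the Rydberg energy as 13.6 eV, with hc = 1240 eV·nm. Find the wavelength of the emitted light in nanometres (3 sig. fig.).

For Z = 2 the level energies scale as Z², so the effective Rydberg energy is 13.6 × 4 = 54.40 eV.
ΔE = 54.40 × (1/4² − 1/5²) = 54.40 × 0.02250 = 1.224 eV.
λ = hc/ΔE = 1240 / 1.224 = 1010 nm.

1010 nm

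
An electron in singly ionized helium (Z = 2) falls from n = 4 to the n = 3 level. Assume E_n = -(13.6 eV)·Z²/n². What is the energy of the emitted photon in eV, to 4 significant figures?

The Bohr energies scale as Z², so for Z = 2: E_n = −54.40/n² eV.
E_4 = −54.40/16 = −3.400 eV and E_3 = −54.40/9 = −6.044 eV.
The photon energy is |E_4 − E_3| = 2.644 eV.

2.644 eV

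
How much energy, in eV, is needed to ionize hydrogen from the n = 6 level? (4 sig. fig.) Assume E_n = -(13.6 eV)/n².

0.3778 eV

E_6 = −13.60/36 = −0.3778 eV, so ionization (to E = 0) requires 0.3778 eV.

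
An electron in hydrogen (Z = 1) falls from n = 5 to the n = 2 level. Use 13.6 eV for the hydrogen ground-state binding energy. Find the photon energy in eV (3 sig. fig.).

E_5 = −13.60/25 = −0.5440 eV and E_2 = −13.60/4 = −3.400 eV.
The photon energy is |E_5 − E_2| = 2.86 eV.

2.86 eV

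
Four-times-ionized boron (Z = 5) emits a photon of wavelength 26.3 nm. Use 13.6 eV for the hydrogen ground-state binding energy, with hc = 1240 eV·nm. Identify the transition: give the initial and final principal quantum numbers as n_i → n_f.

The photon energy is ΔE = hc/λ = 1240 / 26.3 = 47.15 eV.
With Z = 5, ΔE = 340.0 × (1/n_f² − 1/n_i²), so 1/n_f² − 1/n_i² = 0.1387.
Trying n_f = 2 gives 1/n_i² = 0.1113, i.e. n_i ≈ 3; this pair matches.

n_i = 3, n_f = 2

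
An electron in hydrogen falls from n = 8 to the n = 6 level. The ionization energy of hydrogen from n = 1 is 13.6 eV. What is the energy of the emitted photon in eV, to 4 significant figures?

E_8 = −13.60/64 = −0.2125 eV and E_6 = −13.60/36 = −0.3778 eV.
The photon energy is |E_8 − E_6| = 0.1653 eV.

0.1653 eV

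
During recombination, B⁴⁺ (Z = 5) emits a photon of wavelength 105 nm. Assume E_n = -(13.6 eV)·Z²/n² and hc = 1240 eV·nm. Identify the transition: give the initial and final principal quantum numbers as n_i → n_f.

n_i = 6, n_f = 4

The photon energy is ΔE = hc/λ = 1240 / 105 = 11.81 eV.
With Z = 5, ΔE = 340.0 × (1/n_f² − 1/n_i²), so 1/n_f² − 1/n_i² = 0.03473.
Trying n_f = 4 gives 1/n_i² = 0.02777, i.e. n_i ≈ 6; this pair matches.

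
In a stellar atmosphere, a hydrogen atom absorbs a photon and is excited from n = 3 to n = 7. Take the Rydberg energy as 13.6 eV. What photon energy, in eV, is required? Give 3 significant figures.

1.23 eV

E_7 = −13.60/49 = −0.2776 eV and E_3 = −13.60/9 = −1.511 eV.
The photon energy is |E_7 − E_3| = 1.23 eV.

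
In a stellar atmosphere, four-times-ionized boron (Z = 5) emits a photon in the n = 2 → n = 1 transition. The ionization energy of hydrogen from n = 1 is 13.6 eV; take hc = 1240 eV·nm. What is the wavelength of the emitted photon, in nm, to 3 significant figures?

For Z = 5 the level energies scale as Z², so the effective Rydberg energy is 13.6 × 25 = 340.0 eV.
ΔE = 340.0 × (1/1² − 1/2²) = 340.0 × 0.7500 = 255.0 eV.
λ = hc/ΔE = 1240 / 255.0 = 4.86 nm.

4.86 nm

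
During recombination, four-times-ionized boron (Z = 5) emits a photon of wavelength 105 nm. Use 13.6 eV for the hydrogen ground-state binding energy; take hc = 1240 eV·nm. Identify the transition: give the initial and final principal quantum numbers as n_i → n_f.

The photon energy is ΔE = hc/λ = 1240 / 105 = 11.81 eV.
With Z = 5, ΔE = 340.0 × (1/n_f² − 1/n_i²), so 1/n_f² − 1/n_i² = 0.03473.
Trying n_f = 4 gives 1/n_i² = 0.02777, i.e. n_i ≈ 6; this pair matches.

n_i = 6, n_f = 4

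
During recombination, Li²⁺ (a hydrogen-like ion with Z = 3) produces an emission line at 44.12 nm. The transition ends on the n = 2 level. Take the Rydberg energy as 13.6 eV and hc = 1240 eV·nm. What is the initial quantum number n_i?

n_i = 7

The photon energy is ΔE = hc/λ = 1240 / 44.12 = 28.11 eV.
With Z = 3, ΔE = 122.4 × (1/n_f² − 1/n_i²), so 1/n_f² − 1/n_i² = 0.2296.
With n_f = 2: 1/n_i² = 1/4 − 0.2296 = 0.02038, so n_i ≈ 7.00.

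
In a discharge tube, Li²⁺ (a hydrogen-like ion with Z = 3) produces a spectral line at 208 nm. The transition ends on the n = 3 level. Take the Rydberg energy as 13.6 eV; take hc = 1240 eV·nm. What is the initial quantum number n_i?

The photon energy is ΔE = hc/λ = 1240 / 208 = 5.962 eV.
With Z = 3, ΔE = 122.4 × (1/n_f² − 1/n_i²), so 1/n_f² − 1/n_i² = 0.04871.
With n_f = 3: 1/n_i² = 1/9 − 0.04871 = 0.06241, so n_i ≈ 4.00.

n_i = 4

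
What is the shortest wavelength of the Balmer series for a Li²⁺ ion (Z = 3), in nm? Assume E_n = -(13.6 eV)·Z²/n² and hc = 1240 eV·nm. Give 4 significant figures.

The Balmer series has lower level n_f = 2; the series limit corresponds to n_i → ∞.
ΔE_max = 13.6 × 9 / 2² = 30.60 eV.
λ_min = 1240 / 30.60 = 40.52 nm.

40.52 nm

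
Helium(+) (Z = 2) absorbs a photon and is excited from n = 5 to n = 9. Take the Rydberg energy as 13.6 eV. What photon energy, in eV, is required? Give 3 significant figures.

The Bohr energies scale as Z², so for Z = 2: E_n = −54.40/n² eV.
E_9 = −54.40/81 = −0.6716 eV and E_5 = −54.40/25 = −2.176 eV.
The photon energy is |E_9 − E_5| = 1.50 eV.

1.50 eV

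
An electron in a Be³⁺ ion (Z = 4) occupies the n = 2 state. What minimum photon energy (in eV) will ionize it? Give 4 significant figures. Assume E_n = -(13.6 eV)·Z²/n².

54.40 eV

E_n = −13.6 Z²/n² = −217.6/n² eV for Z = 4.
E_2 = −217.6/4 = −54.40 eV, so ionization (to E = 0) requires 54.40 eV.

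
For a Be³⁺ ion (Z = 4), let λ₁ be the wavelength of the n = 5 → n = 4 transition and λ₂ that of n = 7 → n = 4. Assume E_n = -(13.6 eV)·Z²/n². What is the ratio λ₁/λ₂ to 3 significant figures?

λ ∝ 1/ΔE ∝ 1/(1/n_f² − 1/n_i²), and the Z² and hc factors cancel in the ratio.
λ₁/λ₂ = (1/4² − 1/7²)/(1/4² − 1/5²) = 0.04209/0.02250 = 1.87.

1.87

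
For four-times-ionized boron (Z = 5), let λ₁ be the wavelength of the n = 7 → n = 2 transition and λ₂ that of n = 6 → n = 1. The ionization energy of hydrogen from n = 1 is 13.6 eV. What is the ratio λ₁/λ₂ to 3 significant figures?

4.23

λ ∝ 1/ΔE ∝ 1/(1/n_f² − 1/n_i²), and the Z² and hc factors cancel in the ratio.
λ₁/λ₂ = (1/1² − 1/6²)/(1/2² − 1/7²) = 0.9722/0.2296 = 4.23.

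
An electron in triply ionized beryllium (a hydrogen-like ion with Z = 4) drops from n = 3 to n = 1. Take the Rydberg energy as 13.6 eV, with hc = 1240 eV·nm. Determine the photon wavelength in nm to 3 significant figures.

For Z = 4 the level energies scale as Z², so the effective Rydberg energy is 13.6 × 16 = 217.6 eV.
ΔE = 217.6 × (1/1² − 1/3²) = 217.6 × 0.8889 = 193.4 eV.
λ = hc/ΔE = 1240 / 193.4 = 6.41 nm.

6.41 nm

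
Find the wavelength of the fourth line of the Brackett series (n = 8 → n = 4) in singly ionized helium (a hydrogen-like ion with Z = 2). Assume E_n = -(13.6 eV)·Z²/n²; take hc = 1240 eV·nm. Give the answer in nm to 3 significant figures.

The Brackett series terminates on n_f = 4; the fourth line has n_i = 4+4 = 8.
ΔE = 54.40 × (1/4² − 1/8²) = 2.550 eV.
λ = 1240 / 2.550 = 486 nm.

486 nm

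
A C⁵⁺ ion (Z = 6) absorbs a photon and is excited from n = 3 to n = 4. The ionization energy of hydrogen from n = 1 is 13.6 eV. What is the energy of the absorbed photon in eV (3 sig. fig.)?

23.8 eV

The Bohr energies scale as Z², so for Z = 6: E_n = −489.6/n² eV.
E_4 = −489.6/16 = −30.60 eV and E_3 = −489.6/9 = −54.40 eV.
The photon energy is |E_4 − E_3| = 23.8 eV.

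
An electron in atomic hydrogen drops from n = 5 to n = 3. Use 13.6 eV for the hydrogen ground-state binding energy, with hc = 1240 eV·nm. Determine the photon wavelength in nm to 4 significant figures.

1282 nm

ΔE = 13.60 × (1/3² − 1/5²) = 13.60 × 0.07111 = 0.9671 eV.
λ = hc/ΔE = 1240 / 0.9671 = 1282 nm.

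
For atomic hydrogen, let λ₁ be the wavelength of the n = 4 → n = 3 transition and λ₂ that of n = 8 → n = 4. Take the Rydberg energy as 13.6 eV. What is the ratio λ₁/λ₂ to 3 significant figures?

λ ∝ 1/ΔE ∝ 1/(1/n_f² − 1/n_i²), and the Z² and hc factors cancel in the ratio.
λ₁/λ₂ = (1/4² − 1/8²)/(1/3² − 1/4²) = 0.04688/0.04861 = 0.964.

0.964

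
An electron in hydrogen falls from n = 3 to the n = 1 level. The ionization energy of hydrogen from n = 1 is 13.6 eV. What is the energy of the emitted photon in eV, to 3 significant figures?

E_3 = −13.60/9 = −1.511 eV and E_1 = −13.60/1 = −13.60 eV.
The photon energy is |E_3 − E_1| = 12.1 eV.

12.1 eV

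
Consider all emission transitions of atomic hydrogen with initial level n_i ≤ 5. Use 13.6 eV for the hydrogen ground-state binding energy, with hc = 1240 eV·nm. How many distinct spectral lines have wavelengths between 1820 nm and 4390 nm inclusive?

Enumerate all n_i → n_f pairs with 1 ≤ n_f < n_i ≤ 5 and compute λ = 1240 / [13.6·1·(1/n_f² − 1/n_i²)].
Lines falling in [1820, 4390] nm: 4→3 (1876 nm), 5→4 (4052 nm).

2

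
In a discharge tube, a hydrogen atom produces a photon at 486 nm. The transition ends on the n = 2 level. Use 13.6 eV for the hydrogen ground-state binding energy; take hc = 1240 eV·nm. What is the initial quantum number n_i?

The photon energy is ΔE = hc/λ = 1240 / 486 = 2.551 eV.
With Z = 1, ΔE = 13.60 × (1/n_f² − 1/n_i²), so 1/n_f² − 1/n_i² = 0.1876.
With n_f = 2: 1/n_i² = 1/4 − 0.1876 = 0.06239, so n_i ≈ 4.00.

n_i = 4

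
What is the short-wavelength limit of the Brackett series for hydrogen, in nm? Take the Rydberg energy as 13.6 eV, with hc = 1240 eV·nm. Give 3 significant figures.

The Brackett series has lower level n_f = 4; the series limit corresponds to n_i → ∞.
ΔE_max = 13.6 × 1 / 4² = 0.8500 eV.
λ_min = 1240 / 0.8500 = 1460 nm.

1460 nm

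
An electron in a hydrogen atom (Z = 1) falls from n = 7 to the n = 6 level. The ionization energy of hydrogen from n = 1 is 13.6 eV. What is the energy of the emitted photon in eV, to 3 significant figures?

E_7 = −13.60/49 = −0.2776 eV and E_6 = −13.60/36 = −0.3778 eV.
The photon energy is |E_7 − E_6| = 0.100 eV.

0.100 eV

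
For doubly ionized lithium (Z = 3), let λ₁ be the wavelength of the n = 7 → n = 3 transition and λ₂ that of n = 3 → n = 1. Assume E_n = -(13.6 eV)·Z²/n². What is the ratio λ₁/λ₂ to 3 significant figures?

λ ∝ 1/ΔE ∝ 1/(1/n_f² − 1/n_i²), and the Z² and hc factors cancel in the ratio.
λ₁/λ₂ = (1/1² − 1/3²)/(1/3² − 1/7²) = 0.8889/0.09070 = 9.80.

9.80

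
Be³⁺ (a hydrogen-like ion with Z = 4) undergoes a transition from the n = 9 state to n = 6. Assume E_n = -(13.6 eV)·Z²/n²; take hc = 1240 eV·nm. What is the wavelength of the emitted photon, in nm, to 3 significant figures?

369 nm

For Z = 4 the level energies scale as Z², so the effective Rydberg energy is 13.6 × 16 = 217.6 eV.
ΔE = 217.6 × (1/6² − 1/9²) = 217.6 × 0.01543 = 3.358 eV.
λ = hc/ΔE = 1240 / 3.358 = 369 nm.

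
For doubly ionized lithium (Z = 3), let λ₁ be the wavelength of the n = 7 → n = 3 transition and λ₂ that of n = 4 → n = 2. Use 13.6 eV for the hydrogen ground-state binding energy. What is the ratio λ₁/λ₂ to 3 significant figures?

λ ∝ 1/ΔE ∝ 1/(1/n_f² − 1/n_i²), and the Z² and hc factors cancel in the ratio.
λ₁/λ₂ = (1/2² − 1/4²)/(1/3² − 1/7²) = 0.1875/0.09070 = 2.07.

2.07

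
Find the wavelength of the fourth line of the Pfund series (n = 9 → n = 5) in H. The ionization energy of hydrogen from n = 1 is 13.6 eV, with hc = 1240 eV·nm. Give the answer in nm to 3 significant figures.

The Pfund series terminates on n_f = 5; the fourth line has n_i = 5+4 = 9.
ΔE = 13.60 × (1/5² − 1/9²) = 0.3761 eV.
λ = 1240 / 0.3761 = 3300 nm.

3300 nm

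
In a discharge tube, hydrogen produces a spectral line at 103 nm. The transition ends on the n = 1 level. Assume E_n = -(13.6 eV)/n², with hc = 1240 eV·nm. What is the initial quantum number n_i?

The photon energy is ΔE = hc/λ = 1240 / 103 = 12.04 eV.
With Z = 1, ΔE = 13.60 × (1/n_f² − 1/n_i²), so 1/n_f² − 1/n_i² = 0.8852.
With n_f = 1: 1/n_i² = 1/1 − 0.8852 = 0.1148, so n_i ≈ 2.95.

n_i = 3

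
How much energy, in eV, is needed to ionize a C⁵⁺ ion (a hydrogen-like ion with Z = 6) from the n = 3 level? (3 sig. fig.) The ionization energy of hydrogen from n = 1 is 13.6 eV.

E_n = −13.6 Z²/n² = −489.6/n² eV for Z = 6.
E_3 = −489.6/9 = −54.4 eV, so ionization (to E = 0) requires 54.4 eV.

54.4 eV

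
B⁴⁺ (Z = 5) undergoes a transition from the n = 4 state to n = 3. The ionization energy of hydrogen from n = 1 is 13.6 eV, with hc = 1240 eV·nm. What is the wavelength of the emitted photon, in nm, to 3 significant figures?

75.0 nm

For Z = 5 the level energies scale as Z², so the effective Rydberg energy is 13.6 × 25 = 340.0 eV.
ΔE = 340.0 × (1/3² − 1/4²) = 340.0 × 0.04861 = 16.53 eV.
λ = hc/ΔE = 1240 / 16.53 = 75.0 nm.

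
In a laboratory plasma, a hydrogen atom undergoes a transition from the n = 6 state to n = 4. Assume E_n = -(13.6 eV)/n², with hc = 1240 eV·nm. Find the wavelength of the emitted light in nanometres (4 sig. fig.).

2626 nm

ΔE = 13.60 × (1/4² − 1/6²) = 13.60 × 0.03472 = 0.4722 eV.
λ = hc/ΔE = 1240 / 0.4722 = 2626 nm.
This line belongs to the Brackett series.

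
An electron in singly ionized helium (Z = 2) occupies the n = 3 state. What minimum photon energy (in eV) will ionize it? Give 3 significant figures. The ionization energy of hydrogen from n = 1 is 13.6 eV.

6.04 eV

E_n = −13.6 Z²/n² = −54.40/n² eV for Z = 2.
E_3 = −54.40/9 = −6.04 eV, so ionization (to E = 0) requires 6.04 eV.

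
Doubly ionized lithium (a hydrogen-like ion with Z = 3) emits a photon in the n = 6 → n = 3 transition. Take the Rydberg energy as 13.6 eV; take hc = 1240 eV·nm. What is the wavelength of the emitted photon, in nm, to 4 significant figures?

For Z = 3 the level energies scale as Z², so the effective Rydberg energy is 13.6 × 9 = 122.4 eV.
ΔE = 122.4 × (1/3² − 1/6²) = 122.4 × 0.08333 = 10.20 eV.
λ = hc/ΔE = 1240 / 10.20 = 121.6 nm.

121.6 nm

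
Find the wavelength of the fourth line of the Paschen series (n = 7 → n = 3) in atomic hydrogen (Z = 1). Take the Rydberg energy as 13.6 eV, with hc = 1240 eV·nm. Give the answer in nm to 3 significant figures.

The Paschen series terminates on n_f = 3; the fourth line has n_i = 3+4 = 7.
ΔE = 13.60 × (1/3² − 1/7²) = 1.234 eV.
λ = 1240 / 1.234 = 1010 nm.

1010 nm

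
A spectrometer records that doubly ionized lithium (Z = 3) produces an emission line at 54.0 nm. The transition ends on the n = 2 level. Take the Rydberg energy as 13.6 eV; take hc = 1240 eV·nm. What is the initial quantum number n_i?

The photon energy is ΔE = hc/λ = 1240 / 54.0 = 22.96 eV.
With Z = 3, ΔE = 122.4 × (1/n_f² − 1/n_i²), so 1/n_f² − 1/n_i² = 0.1876.
With n_f = 2: 1/n_i² = 1/4 − 0.1876 = 0.06239, so n_i ≈ 4.00.

n_i = 4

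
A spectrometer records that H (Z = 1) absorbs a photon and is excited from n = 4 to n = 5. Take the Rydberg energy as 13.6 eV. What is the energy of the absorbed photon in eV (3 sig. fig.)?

E_5 = −13.60/25 = −0.5440 eV and E_4 = −13.60/16 = −0.8500 eV.
The photon energy is |E_5 − E_4| = 0.306 eV.

0.306 eV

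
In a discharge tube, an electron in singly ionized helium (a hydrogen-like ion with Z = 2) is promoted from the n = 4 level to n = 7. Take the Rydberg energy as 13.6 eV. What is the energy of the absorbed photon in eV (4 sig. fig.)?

2.290 eV

The Bohr energies scale as Z², so for Z = 2: E_n = −54.40/n² eV.
E_7 = −54.40/49 = −1.110 eV and E_4 = −54.40/16 = −3.400 eV.
The photon energy is |E_7 − E_4| = 2.290 eV.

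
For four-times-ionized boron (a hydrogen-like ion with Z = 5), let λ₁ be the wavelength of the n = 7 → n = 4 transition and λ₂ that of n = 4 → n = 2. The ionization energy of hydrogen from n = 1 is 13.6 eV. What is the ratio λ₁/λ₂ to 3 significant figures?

4.45

λ ∝ 1/ΔE ∝ 1/(1/n_f² − 1/n_i²), and the Z² and hc factors cancel in the ratio.
λ₁/λ₂ = (1/2² − 1/4²)/(1/4² − 1/7²) = 0.1875/0.04209 = 4.45.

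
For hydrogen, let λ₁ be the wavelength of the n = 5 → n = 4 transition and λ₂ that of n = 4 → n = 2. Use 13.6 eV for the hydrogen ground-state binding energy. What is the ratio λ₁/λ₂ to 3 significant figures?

8.33

λ ∝ 1/ΔE ∝ 1/(1/n_f² − 1/n_i²), and the Z² and hc factors cancel in the ratio.
λ₁/λ₂ = (1/2² − 1/4²)/(1/4² − 1/5²) = 0.1875/0.02250 = 8.33.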